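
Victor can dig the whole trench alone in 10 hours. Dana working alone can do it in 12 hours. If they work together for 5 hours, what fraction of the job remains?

Combined rate: 1/10 + 1/12 = (6 + 5)/60 = 11/60 per hour.
In 5 hours they complete 5·11/60 = 11/12 of the job.
So 1/12 remains.

1/12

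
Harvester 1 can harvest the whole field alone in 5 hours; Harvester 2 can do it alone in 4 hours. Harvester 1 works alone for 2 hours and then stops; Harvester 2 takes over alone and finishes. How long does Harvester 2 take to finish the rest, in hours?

In 2 hours Harvester 1 does 2/5 of the job, leaving 3/5.
Harvester 2 works at 1/4 per hour, so finishing takes 3/5 ÷ 1/4 = 12/5 hours.

12/5 hours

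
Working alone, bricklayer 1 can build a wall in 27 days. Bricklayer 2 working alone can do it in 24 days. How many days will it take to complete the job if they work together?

Combined rate: 1/27 + 1/24 = (8 + 9)/216 = 17/216 per day.
Time = 1 ÷ (17/216) = 216/17 days.

216/17 days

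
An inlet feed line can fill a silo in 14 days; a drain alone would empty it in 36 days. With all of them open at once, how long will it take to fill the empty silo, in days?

Net rate = 1/14 − 1/36 = (18 − 7)/252 = 11/252 per day.
Filling time = 1 ÷ (11/252) = 252/11 days.

252/11 days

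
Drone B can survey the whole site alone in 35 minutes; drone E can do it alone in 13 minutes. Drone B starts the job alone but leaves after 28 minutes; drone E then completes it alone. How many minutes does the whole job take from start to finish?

In 28 minutes drone B does 28/35 = 4/5 of the job, leaving 1/5.
Drone E works at 1/13 per minute, so finishing takes 1/5 ÷ 1/13 = 13/5 minutes.
Total time = 28 + 13/5 = 153/5 minutes.

153/5 minutes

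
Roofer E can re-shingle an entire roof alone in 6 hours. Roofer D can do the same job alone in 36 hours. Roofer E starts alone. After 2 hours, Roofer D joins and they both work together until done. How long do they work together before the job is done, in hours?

24/7 hours

In the first 2 hours Roofer E alone does 2/6 = 1/3 of the job, leaving 2/3.
Once everyone is working, combined rate: 1/6 + 1/36 = (6 + 1)/36 = 7/36 per hour.
Remaining 2/3 at 7/36 per hour takes 24/7 hours.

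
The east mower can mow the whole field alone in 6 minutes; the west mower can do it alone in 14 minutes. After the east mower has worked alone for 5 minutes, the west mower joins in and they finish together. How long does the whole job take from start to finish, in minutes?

57/10 minutes

In 5 minutes the east mower does 5/6 of the job, leaving 1/6.
The east mower and the west mower together work at 5/21 per minute, so finishing takes 1/6 ÷ 5/21 = 7/10 minutes.
Total time = 5 + 7/10 = 57/10 minutes.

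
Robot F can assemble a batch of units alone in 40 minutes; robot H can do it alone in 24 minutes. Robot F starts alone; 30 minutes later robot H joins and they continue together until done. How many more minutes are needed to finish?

15/4 minutes

In 30 minutes robot F does 30/40 = 3/4 of the job, leaving 1/4.
Robot F and robot H together work at 1/15 per minute, so finishing takes 1/4 ÷ 1/15 = 15/4 minutes.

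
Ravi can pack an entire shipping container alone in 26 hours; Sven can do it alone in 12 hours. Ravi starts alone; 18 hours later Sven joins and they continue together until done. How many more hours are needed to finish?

48/19 hours

In 18 hours Ravi does 18/26 = 9/13 of the job, leaving 4/13.
Ravi and Sven together work at 19/156 per hour, so finishing takes 4/13 ÷ 19/156 = 48/19 hours.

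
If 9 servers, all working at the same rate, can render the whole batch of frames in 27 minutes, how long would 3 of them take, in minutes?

81 minutes

Total work is 9·27 = 243 server-minutes.
With 3 servers: 243/3 = 81 minutes.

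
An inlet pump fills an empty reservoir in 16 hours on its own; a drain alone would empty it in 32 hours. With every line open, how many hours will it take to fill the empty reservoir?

32 hours

Net rate = 1/16 − 1/32 = (2 − 1)/32 = 1/32 per hour.
Filling time = 1 ÷ (1/32) = 32 hours.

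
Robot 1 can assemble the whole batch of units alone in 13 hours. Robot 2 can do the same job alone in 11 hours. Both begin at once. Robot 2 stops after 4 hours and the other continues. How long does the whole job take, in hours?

In the first 4 hours the combined rate is 24/143, so 96/143 of the job is done, leaving 47/143.
After Robot 2 leaves the rate is 1/13 per hour; the remaining 47/143 takes 47/11 hours.
Total = 4 + 47/11 = 91/11 hours.

91/11 hours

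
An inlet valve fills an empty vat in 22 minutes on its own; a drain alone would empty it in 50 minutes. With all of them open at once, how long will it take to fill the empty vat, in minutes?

275/7 minutes

Net rate = 1/22 − 1/50 = (25 − 11)/550 = 14/550 = 7/275 per minute.
Filling time = 1 ÷ (7/275) = 275/7 minutes.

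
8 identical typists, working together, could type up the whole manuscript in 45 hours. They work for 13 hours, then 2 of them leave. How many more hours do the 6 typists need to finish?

128/3 hours

One typist does 1/360 of the job per hour.
After 13 hours with 8 typists, 13/45 is done (32/45 left).
With 6 typists the rate is 6/360 = 1/60, so the rest takes 32/45 ÷ 1/60 = 128/3 hours.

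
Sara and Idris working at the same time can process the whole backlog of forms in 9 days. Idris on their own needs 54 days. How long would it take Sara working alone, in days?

Combined rate is 1/9 per day.
Known contribution: 1/54 per day.
So Sara's rate is 1/9 − 1/54 = 5/54, meaning 54/5 days alone.

54/5 days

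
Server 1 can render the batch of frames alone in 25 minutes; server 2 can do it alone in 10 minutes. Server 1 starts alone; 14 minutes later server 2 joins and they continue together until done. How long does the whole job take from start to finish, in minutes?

In 14 minutes server 1 does 14/25 of the job, leaving 11/25.
Server 1 and server 2 together work at 7/50 per minute, so finishing takes 11/25 ÷ 7/50 = 22/7 minutes.
Total time = 14 + 22/7 = 120/7 minutes.

120/7 minutes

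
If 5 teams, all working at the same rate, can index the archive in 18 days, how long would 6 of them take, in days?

15 days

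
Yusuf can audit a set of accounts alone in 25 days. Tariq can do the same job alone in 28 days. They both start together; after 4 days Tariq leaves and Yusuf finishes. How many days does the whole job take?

150/7 days

In the first 4 days the combined rate is 53/700, so 53/175 of the job is done, leaving 122/175.
After Tariq leaves the rate is 1/25 per day; the remaining 122/175 takes 122/7 days.
Total = 4 + 122/7 = 150/7 days.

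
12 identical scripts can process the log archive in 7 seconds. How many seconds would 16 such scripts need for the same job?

Total work is 12·7 = 84 script-seconds.
With 16 scripts: 84/16 = 21/4 seconds.

21/4 seconds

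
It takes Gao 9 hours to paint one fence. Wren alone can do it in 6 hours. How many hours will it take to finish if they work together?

18/5 hours

Combined rate: 1/9 + 1/6 = (2 + 3)/18 = 5/18 per hour.
Time = 1 ÷ (5/18) = 18/5 hours.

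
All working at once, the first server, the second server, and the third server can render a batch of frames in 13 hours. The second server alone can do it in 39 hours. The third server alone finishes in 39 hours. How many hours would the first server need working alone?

39 hours

Combined rate is 1/13 per hour.
Known contribution: 1/39 + 1/39 = (1 + 1)/39 = 2/39 per hour.
So the first server's rate is 1/13 − 2/39 = 1/39, meaning 39 hours alone.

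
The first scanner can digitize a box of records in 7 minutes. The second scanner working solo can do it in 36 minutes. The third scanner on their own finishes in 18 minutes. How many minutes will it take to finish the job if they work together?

84/19 minutes

Combined rate: 1/7 + 1/36 + 1/18 = (36 + 7 + 14)/252 = 57/252 = 19/84 per minute.
Time = 1 ÷ (19/84) = 84/19 minutes.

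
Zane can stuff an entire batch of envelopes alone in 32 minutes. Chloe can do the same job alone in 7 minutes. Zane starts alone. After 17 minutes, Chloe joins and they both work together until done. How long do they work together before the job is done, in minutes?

35/13 minutes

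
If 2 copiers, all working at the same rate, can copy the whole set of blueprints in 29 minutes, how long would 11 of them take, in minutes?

58/11 minutes

Total work is 2·29 = 58 copier-minutes.
With 11 copiers: 58/11 minutes.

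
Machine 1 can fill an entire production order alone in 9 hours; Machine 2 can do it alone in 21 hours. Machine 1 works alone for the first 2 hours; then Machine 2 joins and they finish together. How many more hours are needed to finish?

In 2 hours Machine 1 does 2/9 of the job, leaving 7/9.
Machine 1 and Machine 2 together work at 10/63 per hour, so finishing takes 7/9 ÷ 10/63 = 49/10 hours.

49/10 hours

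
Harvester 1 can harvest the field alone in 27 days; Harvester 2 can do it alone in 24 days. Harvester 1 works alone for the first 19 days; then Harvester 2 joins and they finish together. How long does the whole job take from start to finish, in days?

In 19 days Harvester 1 does 19/27 of the job, leaving 8/27.
Harvester 1 and Harvester 2 together work at 17/216 per day, so finishing takes 8/27 ÷ 17/216 = 64/17 days.
Total time = 19 + 64/17 = 387/17 days.

387/17 days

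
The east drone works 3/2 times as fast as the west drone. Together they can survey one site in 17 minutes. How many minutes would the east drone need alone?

85/3 minutes

Let the west drone's rate be r; then the east drone's rate is (3/2)r, so together (3/2 + 1)r = (5/2)r = 1/17.
Thus r = 2/85 per minute.
The west drone alone: 85/2 minutes; the east drone alone: 85/3 minutes.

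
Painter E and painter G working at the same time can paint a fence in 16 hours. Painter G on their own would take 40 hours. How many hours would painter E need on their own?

Combined rate is 1/16 per hour.
Known contribution: 1/40 per hour.
So painter E's rate is 1/16 − 1/40 = 3/80, meaning 80/3 hours alone.

80/3 hours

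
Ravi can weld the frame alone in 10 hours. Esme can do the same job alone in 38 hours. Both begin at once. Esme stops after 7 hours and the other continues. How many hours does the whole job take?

155/19 hours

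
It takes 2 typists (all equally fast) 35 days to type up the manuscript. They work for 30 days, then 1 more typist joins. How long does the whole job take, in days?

100/3 days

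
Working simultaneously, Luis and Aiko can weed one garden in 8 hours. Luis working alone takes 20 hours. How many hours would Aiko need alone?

40/3 hours

Combined rate is 1/8 per hour.
Known contribution: 1/20 per hour.
So Aiko's rate is 1/8 − 1/20 = 3/40, meaning 40/3 hours alone.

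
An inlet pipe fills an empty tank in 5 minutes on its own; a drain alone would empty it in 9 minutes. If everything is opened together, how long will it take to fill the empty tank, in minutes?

45/4 minutes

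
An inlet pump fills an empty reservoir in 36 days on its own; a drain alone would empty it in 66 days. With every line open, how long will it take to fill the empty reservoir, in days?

Net rate = 1/36 − 1/66 = (11 − 6)/396 = 5/396 per day.
Filling time = 1 ÷ (5/396) = 396/5 days.

396/5 days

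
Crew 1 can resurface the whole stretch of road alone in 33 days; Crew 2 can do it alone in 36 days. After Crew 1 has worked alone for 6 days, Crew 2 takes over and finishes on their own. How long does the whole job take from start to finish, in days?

390/11 days

In 6 days Crew 1 does 6/33 = 2/11 of the job, leaving 9/11.
Crew 2 works at 1/36 per day, so finishing takes 9/11 ÷ 1/36 = 324/11 days.
Total time = 6 + 324/11 = 390/11 days.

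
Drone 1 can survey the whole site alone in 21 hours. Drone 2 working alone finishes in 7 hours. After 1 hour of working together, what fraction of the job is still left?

Combined rate: 1/21 + 1/7 = (1 + 3)/21 = 4/21 per hour.
In 1 hour they complete 1·4/21 = 4/21 of the job.
So 17/21 remains.

17/21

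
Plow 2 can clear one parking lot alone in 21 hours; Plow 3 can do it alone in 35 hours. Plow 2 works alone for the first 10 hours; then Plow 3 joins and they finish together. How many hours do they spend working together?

55/8 hours

In 10 hours Plow 2 does 10/21 of the job, leaving 11/21.
Plow 2 and Plow 3 together work at 8/105 per hour, so finishing takes 11/21 ÷ 8/105 = 55/8 hours.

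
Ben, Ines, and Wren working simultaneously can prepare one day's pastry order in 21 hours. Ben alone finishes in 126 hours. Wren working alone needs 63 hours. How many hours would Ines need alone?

Combined rate is 1/21 per hour.
Known contribution: 1/126 + 1/63 = (1 + 2)/126 = 3/126 = 1/42 per hour.
So Ines's rate is 1/21 − 1/42 = 1/42, meaning 42 hours alone.

42 hours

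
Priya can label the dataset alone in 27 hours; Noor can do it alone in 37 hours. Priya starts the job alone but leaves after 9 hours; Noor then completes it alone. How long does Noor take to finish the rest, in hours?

74/3 hours

In 9 hours Priya does 9/27 = 1/3 of the job, leaving 2/3.
Noor works at 1/37 per hour, so finishing takes 2/3 ÷ 1/37 = 74/3 hours.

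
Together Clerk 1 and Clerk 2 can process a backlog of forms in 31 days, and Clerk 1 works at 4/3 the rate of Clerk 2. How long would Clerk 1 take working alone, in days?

Let Clerk 2's rate be r; then Clerk 1's rate is (4/3)r, so together (4/3 + 1)r = (7/3)r = 1/31.
Thus r = 3/217 per day.
Clerk 2 alone: 217/3 days; Clerk 1 alone: 217/4 days.

217/4 days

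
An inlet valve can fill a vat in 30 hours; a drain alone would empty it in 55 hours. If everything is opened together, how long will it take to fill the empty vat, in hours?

Net rate = 1/30 − 1/55 = (11 − 6)/330 = 5/330 = 1/66 per hour.
Filling time = 1 ÷ (1/66) = 66 hours.

66 hours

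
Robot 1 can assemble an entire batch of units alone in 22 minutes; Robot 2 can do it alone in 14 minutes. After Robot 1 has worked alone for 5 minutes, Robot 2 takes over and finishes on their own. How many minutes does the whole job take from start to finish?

174/11 minutes

In 5 minutes Robot 1 does 5/22 of the job, leaving 17/22.
Robot 2 works at 1/14 per minute, so finishing takes 17/22 ÷ 1/14 = 119/11 minutes.
Total time = 5 + 119/11 = 174/11 minutes.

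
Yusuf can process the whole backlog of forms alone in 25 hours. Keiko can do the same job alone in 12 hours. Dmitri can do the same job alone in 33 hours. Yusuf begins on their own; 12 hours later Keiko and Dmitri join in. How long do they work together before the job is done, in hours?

44/13 hours

In the first 12 hours Yusuf alone does 12/25 of the job, leaving 13/25.
Once everyone is working, combined rate: 1/25 + 1/12 + 1/33 = (132 + 275 + 100)/3300 = 507/3300 = 169/1100 per hour.
Remaining 13/25 at 169/1100 per hour takes 44/13 hours.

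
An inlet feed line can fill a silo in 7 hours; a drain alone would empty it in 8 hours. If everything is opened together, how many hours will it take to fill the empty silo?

Net rate = 1/7 − 1/8 = (8 − 7)/56 = 1/56 per hour.
Filling time = 1 ÷ (1/56) = 56 hours.

56 hours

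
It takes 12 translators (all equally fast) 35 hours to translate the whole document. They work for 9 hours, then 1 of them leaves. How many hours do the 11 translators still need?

One translator does 1/420 of the job per hour.
After 9 hours with 12 translators, 9/35 is done (26/35 left).
With 11 translators the rate is 11/420, so the rest takes 26/35 ÷ 11/420 = 312/11 hours.

312/11 hours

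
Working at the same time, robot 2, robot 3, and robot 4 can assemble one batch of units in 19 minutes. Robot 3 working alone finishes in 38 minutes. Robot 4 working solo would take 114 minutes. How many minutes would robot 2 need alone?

57 minutes

Combined rate is 1/19 per minute.
Known contribution: 1/38 + 1/114 = (3 + 1)/114 = 4/114 = 2/57 per minute.
So robot 2's rate is 1/19 − 2/57 = 1/57, meaning 57 minutes alone.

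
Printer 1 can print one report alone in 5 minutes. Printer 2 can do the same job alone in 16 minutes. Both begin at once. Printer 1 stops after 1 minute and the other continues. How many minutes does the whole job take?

64/5 minutes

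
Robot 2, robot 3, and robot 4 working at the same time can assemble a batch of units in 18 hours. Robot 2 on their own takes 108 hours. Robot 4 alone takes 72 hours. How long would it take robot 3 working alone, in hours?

216/7 hours

Combined rate is 1/18 per hour.
Known contribution: 1/108 + 1/72 = (2 + 3)/216 = 5/216 per hour.
So robot 3's rate is 1/18 − 5/216 = 7/216, meaning 216/7 hours alone.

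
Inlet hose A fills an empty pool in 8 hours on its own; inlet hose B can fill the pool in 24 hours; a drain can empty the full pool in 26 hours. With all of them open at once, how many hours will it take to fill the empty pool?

Net rate = 1/8 + 1/24 − 1/26 = (39 + 13 − 12)/312 = 40/312 = 5/39 per hour.
Filling time = 1 ÷ (5/39) = 39/5 hours.

39/5 hours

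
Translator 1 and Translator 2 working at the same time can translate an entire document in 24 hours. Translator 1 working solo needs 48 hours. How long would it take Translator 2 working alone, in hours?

48 hours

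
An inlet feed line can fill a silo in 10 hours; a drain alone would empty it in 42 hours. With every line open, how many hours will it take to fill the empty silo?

Net rate = 1/10 − 1/42 = (21 − 5)/210 = 16/210 = 8/105 per hour.
Filling time = 1 ÷ (8/105) = 105/8 hours.

105/8 hours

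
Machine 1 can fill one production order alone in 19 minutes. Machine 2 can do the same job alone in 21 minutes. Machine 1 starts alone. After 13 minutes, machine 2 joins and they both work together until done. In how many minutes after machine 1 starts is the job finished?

In the first 13 minutes machine 1 alone does 13/19 of the job, leaving 6/19.
Once everyone is working, combined rate: 1/19 + 1/21 = (21 + 19)/399 = 40/399 per minute.
Remaining 6/19 at 40/399 per minute takes 63/20 minutes.
Total from the start = 13 + 63/20 = 323/20 minutes.

323/20 minutes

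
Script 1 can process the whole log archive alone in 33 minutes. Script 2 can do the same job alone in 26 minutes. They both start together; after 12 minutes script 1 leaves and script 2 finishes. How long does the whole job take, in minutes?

182/11 minutes

In the first 12 minutes the combined rate is 59/858, so 118/143 of the job is done, leaving 25/143.
After script 1 leaves the rate is 1/26 per minute; the remaining 25/143 takes 50/11 minutes.
Total = 12 + 50/11 = 182/11 minutes.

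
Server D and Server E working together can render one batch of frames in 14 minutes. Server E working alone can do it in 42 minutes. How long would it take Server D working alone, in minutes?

21 minutes

Combined rate is 1/14 per minute.
Known contribution: 1/42 per minute.
So Server D's rate is 1/14 − 1/42 = 1/21, meaning 21 minutes alone.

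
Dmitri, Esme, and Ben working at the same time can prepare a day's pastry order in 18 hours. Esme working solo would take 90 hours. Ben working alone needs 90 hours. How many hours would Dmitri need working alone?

Combined rate is 1/18 per hour.
Known contribution: 1/90 + 1/90 = (1 + 1)/90 = 2/90 = 1/45 per hour.
So Dmitri's rate is 1/18 − 1/45 = 1/30, meaning 30 hours alone.

30 hours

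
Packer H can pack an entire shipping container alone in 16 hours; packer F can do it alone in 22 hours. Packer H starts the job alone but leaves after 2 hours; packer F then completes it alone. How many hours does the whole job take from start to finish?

In 2 hours packer H does 2/16 = 1/8 of the job, leaving 7/8.
Packer F works at 1/22 per hour, so finishing takes 7/8 ÷ 1/22 = 77/4 hours.
Total time = 2 + 77/4 = 85/4 hours.

85/4 hours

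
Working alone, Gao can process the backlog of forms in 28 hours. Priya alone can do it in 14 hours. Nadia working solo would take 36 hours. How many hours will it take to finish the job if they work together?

126/17 hours

Combined rate: 1/28 + 1/14 + 1/36 = (9 + 18 + 7)/252 = 34/252 = 17/126 per hour.
Time = 1 ÷ (17/126) = 126/17 hours.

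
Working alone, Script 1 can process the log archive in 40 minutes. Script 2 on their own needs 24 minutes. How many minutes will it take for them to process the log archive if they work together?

Combined rate: 1/40 + 1/24 = (3 + 5)/120 = 8/120 = 1/15 per minute.
Time = 1 ÷ (1/15) = 15 minutes.

15 minutes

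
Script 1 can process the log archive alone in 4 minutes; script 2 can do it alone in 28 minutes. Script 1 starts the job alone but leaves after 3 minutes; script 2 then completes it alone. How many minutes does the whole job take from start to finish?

In 3 minutes script 1 does 3/4 of the job, leaving 1/4.
Script 2 works at 1/28 per minute, so finishing takes 1/4 ÷ 1/28 = 7 minutes.
Total time = 3 + 7 = 10 minutes.

10 minutes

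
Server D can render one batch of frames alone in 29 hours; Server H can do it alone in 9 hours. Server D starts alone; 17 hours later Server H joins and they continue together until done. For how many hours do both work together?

In 17 hours Server D does 17/29 of the job, leaving 12/29.
Server D and Server H together work at 38/261 per hour, so finishing takes 12/29 ÷ 38/261 = 54/19 hours.

54/19 hours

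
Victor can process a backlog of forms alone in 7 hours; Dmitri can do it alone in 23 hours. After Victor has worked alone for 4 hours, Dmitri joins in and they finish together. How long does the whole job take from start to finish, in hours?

63/10 hours

In 4 hours Victor does 4/7 of the job, leaving 3/7.
Victor and Dmitri together work at 30/161 per hour, so finishing takes 3/7 ÷ 30/161 = 23/10 hours.
Total time = 4 + 23/10 = 63/10 hours.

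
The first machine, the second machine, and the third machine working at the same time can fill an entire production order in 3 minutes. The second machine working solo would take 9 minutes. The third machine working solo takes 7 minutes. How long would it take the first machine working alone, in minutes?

Combined rate is 1/3 per minute.
Known contribution: 1/9 + 1/7 = (7 + 9)/63 = 16/63 per minute.
So the first machine's rate is 1/3 − 16/63 = 5/63, meaning 63/5 minutes alone.

63/5 minutes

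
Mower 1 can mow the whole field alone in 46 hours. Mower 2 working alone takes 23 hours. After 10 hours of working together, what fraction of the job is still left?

8/23

Combined rate: 1/46 + 1/23 = (1 + 2)/46 = 3/46 per hour.
In 10 hours they complete 10·3/46 = 15/23 of the job.
So 8/23 remains.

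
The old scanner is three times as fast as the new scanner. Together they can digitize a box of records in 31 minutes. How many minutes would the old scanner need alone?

124/3 minutes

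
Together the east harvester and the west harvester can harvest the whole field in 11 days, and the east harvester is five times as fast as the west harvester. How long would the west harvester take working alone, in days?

66 days

Let the west harvester's rate be r; then the east harvester's rate is 5r, so together (5 + 1)r = 6r = 1/11.
Thus r = 1/66 per day.
The west harvester alone: 66 days; the east harvester alone: 66/5 days.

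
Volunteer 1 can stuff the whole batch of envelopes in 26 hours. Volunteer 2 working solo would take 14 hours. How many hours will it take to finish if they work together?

Combined rate: 1/26 + 1/14 = (7 + 13)/182 = 20/182 = 10/91 per hour.
Time = 1 ÷ (10/91) = 91/10 hours.

91/10 hours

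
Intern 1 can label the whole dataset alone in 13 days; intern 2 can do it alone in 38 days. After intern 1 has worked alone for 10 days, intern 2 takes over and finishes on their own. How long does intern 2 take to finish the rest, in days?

114/13 days

In 10 days intern 1 does 10/13 of the job, leaving 3/13.
Intern 2 works at 1/38 per day, so finishing takes 3/13 ÷ 1/38 = 114/13 days.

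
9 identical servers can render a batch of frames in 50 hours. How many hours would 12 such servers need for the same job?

Total work is 9·50 = 450 server-hours.
With 12 servers: 450/12 = 75/2 hours.

75/2 hours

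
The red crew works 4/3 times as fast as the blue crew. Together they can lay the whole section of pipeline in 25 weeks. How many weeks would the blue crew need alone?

175/3 weeks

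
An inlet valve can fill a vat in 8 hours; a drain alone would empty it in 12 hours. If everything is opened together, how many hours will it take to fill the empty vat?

Net rate = 1/8 − 1/12 = (3 − 2)/24 = 1/24 per hour.
Filling time = 1 ÷ (1/24) = 24 hours.

24 hours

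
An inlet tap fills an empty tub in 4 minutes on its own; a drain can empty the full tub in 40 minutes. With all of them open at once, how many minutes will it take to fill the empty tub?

Net rate = 1/4 − 1/40 = (10 − 1)/40 = 9/40 per minute.
Filling time = 1 ÷ (9/40) = 40/9 minutes.

40/9 minutes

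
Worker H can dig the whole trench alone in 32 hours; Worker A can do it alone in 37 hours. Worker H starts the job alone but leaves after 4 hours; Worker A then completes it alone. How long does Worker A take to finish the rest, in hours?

259/8 hours

In 4 hours Worker H does 4/32 = 1/8 of the job, leaving 7/8.
Worker A works at 1/37 per hour, so finishing takes 7/8 ÷ 1/37 = 259/8 hours.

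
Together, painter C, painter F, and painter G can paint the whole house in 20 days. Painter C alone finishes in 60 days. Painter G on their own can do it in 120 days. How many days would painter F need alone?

40 days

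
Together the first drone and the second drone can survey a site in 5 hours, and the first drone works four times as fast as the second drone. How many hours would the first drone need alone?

Let the second drone's rate be r; then the first drone's rate is 4r, so together (4 + 1)r = 5r = 1/5.
Thus r = 1/25 per hour.
The second drone alone: 25 hours; the first drone alone: 25/4 hours.

25/4 hours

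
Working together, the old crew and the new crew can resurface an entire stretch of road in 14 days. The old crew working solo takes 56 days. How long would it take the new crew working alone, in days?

Combined rate is 1/14 per day.
Known contribution: 1/56 per day.
So the new crew's rate is 1/14 − 1/56 = 3/56, meaning 56/3 days alone.

56/3 days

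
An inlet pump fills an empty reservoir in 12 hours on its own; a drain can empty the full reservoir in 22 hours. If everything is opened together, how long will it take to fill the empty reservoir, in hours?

Net rate = 1/12 − 1/22 = (11 − 6)/132 = 5/132 per hour.
Filling time = 1 ÷ (5/132) = 132/5 hours.

132/5 hours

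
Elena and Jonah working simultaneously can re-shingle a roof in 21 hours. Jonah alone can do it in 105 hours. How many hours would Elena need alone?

Combined rate is 1/21 per hour.
Known contribution: 1/105 per hour.
So Elena's rate is 1/21 − 1/105 = 4/105, meaning 105/4 hours alone.

105/4 hours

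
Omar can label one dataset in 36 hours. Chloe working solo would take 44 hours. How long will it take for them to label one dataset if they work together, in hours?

99/5 hours

With two workers the combined time is the product over the sum: 36·44/(36+44) = 1584/80 = 99/5 hours.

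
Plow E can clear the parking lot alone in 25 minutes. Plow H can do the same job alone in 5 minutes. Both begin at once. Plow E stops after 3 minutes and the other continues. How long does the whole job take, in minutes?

In the first 3 minutes the combined rate is 6/25, so 18/25 of the job is done, leaving 7/25.
After Plow E leaves the rate is 1/5 per minute; the remaining 7/25 takes 7/5 minutes.
Total = 3 + 7/5 = 22/5 minutes.

22/5 minutes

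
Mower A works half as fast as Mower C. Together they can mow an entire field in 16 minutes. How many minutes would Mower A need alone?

Let Mower C's rate be r; then Mower A's rate is (1/2)r, so together (1/2 + 1)r = (3/2)r = 1/16.
Thus r = 1/24 per minute.
Mower C alone: 24 minutes; Mower A alone: 48 minutes.

48 minutes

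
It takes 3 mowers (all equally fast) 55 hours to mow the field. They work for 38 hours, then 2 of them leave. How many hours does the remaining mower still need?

51 hours

One mower does 1/165 of the job per hour.
After 38 hours with 3 mowers, 38/55 is done (17/55 left).
With 1 mower the rate is 1/165, so the rest takes 17/55 ÷ 1/165 = 51 hours.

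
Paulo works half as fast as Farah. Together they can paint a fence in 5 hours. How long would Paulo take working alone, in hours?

15 hours

Let Farah's rate be r; then Paulo's rate is (1/2)r, so together (1/2 + 1)r = (3/2)r = 1/5.
Thus r = 2/15 per hour.
Farah alone: 15/2 hours; Paulo alone: 15 hours.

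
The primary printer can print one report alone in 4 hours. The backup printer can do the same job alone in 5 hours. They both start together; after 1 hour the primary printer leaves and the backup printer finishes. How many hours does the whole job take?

In the first 1 hour the combined rate is 9/20, so 9/20 of the job is done, leaving 11/20.
After the primary printer leaves the rate is 1/5 per hour; the remaining 11/20 takes 11/4 hours.
Total = 1 + 11/4 = 15/4 hours.

15/4 hours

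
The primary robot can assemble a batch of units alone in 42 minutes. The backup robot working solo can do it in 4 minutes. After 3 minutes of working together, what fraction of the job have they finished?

Combined rate: 1/42 + 1/4 = (2 + 21)/84 = 23/84 per minute.
In 3 minutes they complete 3·23/84 = 23/28 of the job.

23/28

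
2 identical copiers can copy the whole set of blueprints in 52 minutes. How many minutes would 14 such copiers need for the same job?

Total work is 2·52 = 104 copier-minutes.
With 14 copiers: 104/14 = 52/7 minutes.

52/7 minutes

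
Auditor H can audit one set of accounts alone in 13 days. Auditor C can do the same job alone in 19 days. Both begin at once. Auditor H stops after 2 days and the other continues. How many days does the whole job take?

In the first 2 days the combined rate is 32/247, so 64/247 of the job is done, leaving 183/247.
After auditor H leaves the rate is 1/19 per day; the remaining 183/247 takes 183/13 days.
Total = 2 + 183/13 = 209/13 days.

209/13 days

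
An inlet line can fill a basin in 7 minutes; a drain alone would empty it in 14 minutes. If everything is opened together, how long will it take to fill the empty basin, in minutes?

14 minutes

Net rate = 1/7 − 1/14 = (2 − 1)/14 = 1/14 per minute.
Filling time = 1 ÷ (1/14) = 14 minutes.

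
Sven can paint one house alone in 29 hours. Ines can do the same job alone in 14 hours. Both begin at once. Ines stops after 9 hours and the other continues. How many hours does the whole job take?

145/14 hours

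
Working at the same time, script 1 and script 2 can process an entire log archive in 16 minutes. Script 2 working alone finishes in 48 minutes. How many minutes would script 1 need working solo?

24 minutes

Combined rate is 1/16 per minute.
Known contribution: 1/48 per minute.
So script 1's rate is 1/16 − 1/48 = 1/24, meaning 24 minutes alone.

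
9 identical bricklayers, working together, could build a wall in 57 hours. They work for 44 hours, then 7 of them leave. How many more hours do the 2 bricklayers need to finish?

One bricklayer does 1/513 of the job per hour.
After 44 hours with 9 bricklayers, 44/57 is done (13/57 left).
With 2 bricklayers the rate is 2/513, so the rest takes 13/57 ÷ 2/513 = 117/2 hours.

117/2 hours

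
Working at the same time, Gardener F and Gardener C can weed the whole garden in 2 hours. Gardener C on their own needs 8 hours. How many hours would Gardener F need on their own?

Combined rate is 1/2 per hour.
Known contribution: 1/8 per hour.
So Gardener F's rate is 1/2 − 1/8 = 3/8, meaning 8/3 hours alone.

8/3 hours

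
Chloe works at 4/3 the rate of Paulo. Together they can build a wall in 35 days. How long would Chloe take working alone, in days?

245/4 days

Let Paulo's rate be r; then Chloe's rate is (4/3)r, so together (4/3 + 1)r = (7/3)r = 1/35.
Thus r = 3/245 per day.
Paulo alone: 245/3 days; Chloe alone: 245/4 days.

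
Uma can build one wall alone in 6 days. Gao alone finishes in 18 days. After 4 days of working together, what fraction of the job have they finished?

8/9

Combined rate: 1/6 + 1/18 = (3 + 1)/18 = 4/18 = 2/9 per day.
In 4 days they complete 4·2/9 = 8/9 of the job.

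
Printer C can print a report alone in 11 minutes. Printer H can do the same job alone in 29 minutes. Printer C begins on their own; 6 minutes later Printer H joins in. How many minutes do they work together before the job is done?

In the first 6 minutes Printer C alone does 6/11 of the job, leaving 5/11.
Once everyone is working, combined rate: 1/11 + 1/29 = (29 + 11)/319 = 40/319 per minute.
Remaining 5/11 at 40/319 per minute takes 29/8 minutes.

29/8 minutes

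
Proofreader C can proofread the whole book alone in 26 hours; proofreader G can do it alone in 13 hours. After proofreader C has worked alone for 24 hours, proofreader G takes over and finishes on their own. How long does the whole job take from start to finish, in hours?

In 24 hours proofreader C does 24/26 = 12/13 of the job, leaving 1/13.
Proofreader G works at 1/13 per hour, so finishing takes 1/13 ÷ 1/13 = 1 hour.
Total time = 24 + 1 = 25 hours.

25 hours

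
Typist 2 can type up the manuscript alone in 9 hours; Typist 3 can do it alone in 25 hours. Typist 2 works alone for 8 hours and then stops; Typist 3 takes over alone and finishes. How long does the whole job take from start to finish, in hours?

97/9 hours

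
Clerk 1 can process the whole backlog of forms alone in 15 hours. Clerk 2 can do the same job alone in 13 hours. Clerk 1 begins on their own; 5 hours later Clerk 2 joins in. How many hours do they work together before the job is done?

In the first 5 hours Clerk 1 alone does 5/15 = 1/3 of the job, leaving 2/3.
Once everyone is working, combined rate: 1/15 + 1/13 = (13 + 15)/195 = 28/195 per hour.
Remaining 2/3 at 28/195 per hour takes 65/14 hours.

65/14 hours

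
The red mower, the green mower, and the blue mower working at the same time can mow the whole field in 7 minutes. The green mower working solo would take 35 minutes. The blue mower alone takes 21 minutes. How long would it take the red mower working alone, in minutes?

Combined rate is 1/7 per minute.
Known contribution: 1/35 + 1/21 = (3 + 5)/105 = 8/105 per minute.
So the red mower's rate is 1/7 − 8/105 = 1/15, meaning 15 minutes alone.

15 minutes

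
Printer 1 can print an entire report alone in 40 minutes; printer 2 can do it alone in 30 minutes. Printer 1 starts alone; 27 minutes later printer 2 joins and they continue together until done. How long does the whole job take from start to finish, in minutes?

228/7 minutes

In 27 minutes printer 1 does 27/40 of the job, leaving 13/40.
Printer 1 and printer 2 together work at 7/120 per minute, so finishing takes 13/40 ÷ 7/120 = 39/7 minutes.
Total time = 27 + 39/7 = 228/7 minutes.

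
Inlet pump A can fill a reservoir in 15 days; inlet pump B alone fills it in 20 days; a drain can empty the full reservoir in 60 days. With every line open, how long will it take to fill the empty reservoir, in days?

Net rate = 1/15 + 1/20 − 1/60 = (4 + 3 − 1)/60 = 6/60 = 1/10 per day.
Filling time = 1 ÷ (1/10) = 10 days.

10 days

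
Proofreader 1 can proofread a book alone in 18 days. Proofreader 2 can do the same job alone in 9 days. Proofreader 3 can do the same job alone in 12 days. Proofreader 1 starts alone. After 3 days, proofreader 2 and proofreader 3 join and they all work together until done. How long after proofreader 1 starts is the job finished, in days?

In the first 3 days proofreader 1 alone does 3/18 = 1/6 of the job, leaving 5/6.
Once everyone is working, combined rate: 1/18 + 1/9 + 1/12 = (2 + 4 + 3)/36 = 9/36 = 1/4 per day.
Remaining 5/6 at 1/4 per day takes 10/3 days.
Total from the start = 3 + 10/3 = 19/3 days.

19/3 days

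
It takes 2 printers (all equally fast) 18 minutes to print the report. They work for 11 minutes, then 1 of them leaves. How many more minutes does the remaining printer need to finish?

One printer does 1/36 of the job per minute.
After 11 minutes with 2 printers, 11/18 is done (7/18 left).
With 1 printer the rate is 1/36, so the rest takes 7/18 ÷ 1/36 = 14 minutes.

14 minutes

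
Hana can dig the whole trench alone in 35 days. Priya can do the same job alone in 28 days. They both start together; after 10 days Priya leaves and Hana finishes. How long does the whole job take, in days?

In the first 10 days the combined rate is 9/140, so 9/14 of the job is done, leaving 5/14.
After Priya leaves the rate is 1/35 per day; the remaining 5/14 takes 25/2 days.
Total = 10 + 25/2 = 45/2 days.

45/2 days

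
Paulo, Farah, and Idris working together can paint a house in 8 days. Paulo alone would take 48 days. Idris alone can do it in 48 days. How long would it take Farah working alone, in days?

12 days

Combined rate is 1/8 per day.
Known contribution: 1/48 + 1/48 = (1 + 1)/48 = 2/48 = 1/24 per day.
So Farah's rate is 1/8 − 1/24 = 1/12, meaning 12 days alone.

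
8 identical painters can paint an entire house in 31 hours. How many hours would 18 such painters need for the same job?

124/9 hours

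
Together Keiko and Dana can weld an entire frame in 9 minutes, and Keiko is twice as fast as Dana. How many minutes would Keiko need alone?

Let Dana's rate be r; then Keiko's rate is 2r, so together (2 + 1)r = 3r = 1/9.
Thus r = 1/27 per minute.
Dana alone: 27 minutes; Keiko alone: 27/2 minutes.

27/2 minutes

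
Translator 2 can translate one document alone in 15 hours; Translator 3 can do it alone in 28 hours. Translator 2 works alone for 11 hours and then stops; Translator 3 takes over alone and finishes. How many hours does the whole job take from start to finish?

277/15 hours

In 11 hours Translator 2 does 11/15 of the job, leaving 4/15.
Translator 3 works at 1/28 per hour, so finishing takes 4/15 ÷ 1/28 = 112/15 hours.
Total time = 11 + 112/15 = 277/15 hours.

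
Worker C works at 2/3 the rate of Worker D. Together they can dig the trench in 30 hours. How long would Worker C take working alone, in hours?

75 hours

Let Worker D's rate be r; then Worker C's rate is (2/3)r, so together (2/3 + 1)r = (5/3)r = 1/30.
Thus r = 1/50 per hour.
Worker D alone: 50 hours; Worker C alone: 75 hours.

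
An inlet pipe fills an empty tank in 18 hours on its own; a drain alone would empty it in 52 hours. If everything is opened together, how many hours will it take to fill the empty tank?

468/17 hours

Net rate = 1/18 − 1/52 = (26 − 9)/468 = 17/468 per hour.
Filling time = 1 ÷ (17/468) = 468/17 hours.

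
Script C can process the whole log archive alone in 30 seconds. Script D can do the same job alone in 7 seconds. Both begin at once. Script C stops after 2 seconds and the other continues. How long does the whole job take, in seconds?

98/15 seconds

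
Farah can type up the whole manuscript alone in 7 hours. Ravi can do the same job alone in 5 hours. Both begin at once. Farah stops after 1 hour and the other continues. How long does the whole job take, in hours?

In the first 1 hour the combined rate is 12/35, so 12/35 of the job is done, leaving 23/35.
After Farah leaves the rate is 1/5 per hour; the remaining 23/35 takes 23/7 hours.
Total = 1 + 23/7 = 30/7 hours.

30/7 hours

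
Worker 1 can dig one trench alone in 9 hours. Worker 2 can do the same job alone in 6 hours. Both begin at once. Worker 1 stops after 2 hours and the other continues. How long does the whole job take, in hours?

In the first 2 hours the combined rate is 5/18, so 5/9 of the job is done, leaving 4/9.
After worker 1 leaves the rate is 1/6 per hour; the remaining 4/9 takes 8/3 hours.
Total = 2 + 8/3 = 14/3 hours.

14/3 hours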